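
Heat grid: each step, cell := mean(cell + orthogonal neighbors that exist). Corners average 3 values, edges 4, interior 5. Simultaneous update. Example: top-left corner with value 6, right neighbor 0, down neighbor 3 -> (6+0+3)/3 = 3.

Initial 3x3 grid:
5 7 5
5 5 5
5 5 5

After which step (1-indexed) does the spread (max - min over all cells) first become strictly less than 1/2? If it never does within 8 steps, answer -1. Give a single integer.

Step 1: max=17/3, min=5, spread=2/3
Step 2: max=667/120, min=5, spread=67/120
Step 3: max=5837/1080, min=507/100, spread=1807/5400
  -> spread < 1/2 first at step 3
Step 4: max=2317963/432000, min=13861/2700, spread=33401/144000
Step 5: max=20669933/3888000, min=1393391/270000, spread=3025513/19440000
Step 6: max=8240926867/1555200000, min=74755949/14400000, spread=53531/497664
Step 7: max=492592925849/93312000000, min=20231116051/3888000000, spread=450953/5971968
Step 8: max=29502503560603/5598720000000, min=2433808610519/466560000000, spread=3799043/71663616

Answer: 3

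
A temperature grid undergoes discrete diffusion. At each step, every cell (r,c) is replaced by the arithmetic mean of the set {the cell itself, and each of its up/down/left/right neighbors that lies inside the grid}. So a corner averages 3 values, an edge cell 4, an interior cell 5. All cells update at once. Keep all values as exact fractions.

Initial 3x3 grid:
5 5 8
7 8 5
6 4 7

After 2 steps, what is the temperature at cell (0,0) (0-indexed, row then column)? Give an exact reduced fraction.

Step 1: cell (0,0) = 17/3
Step 2: cell (0,0) = 56/9
Full grid after step 2:
  56/9 719/120 13/2
  709/120 641/100 181/30
  221/36 461/80 223/36

Answer: 56/9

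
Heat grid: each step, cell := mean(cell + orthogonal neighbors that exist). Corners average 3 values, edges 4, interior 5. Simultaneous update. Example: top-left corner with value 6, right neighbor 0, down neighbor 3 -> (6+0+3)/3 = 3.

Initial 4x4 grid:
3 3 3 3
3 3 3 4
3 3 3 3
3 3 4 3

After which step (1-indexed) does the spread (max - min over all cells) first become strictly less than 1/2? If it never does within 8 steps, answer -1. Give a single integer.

Step 1: max=10/3, min=3, spread=1/3
  -> spread < 1/2 first at step 1
Step 2: max=59/18, min=3, spread=5/18
Step 3: max=1763/540, min=3, spread=143/540
Step 4: max=52481/16200, min=679/225, spread=3593/16200
Step 5: max=313129/97200, min=81869/27000, spread=92003/486000
Step 6: max=46734857/14580000, min=102817/33750, spread=2317913/14580000
Step 7: max=1396358273/437400000, min=23783/7776, spread=58564523/437400000
Step 8: max=41747526581/13122000000, min=1118638993/364500000, spread=1476522833/13122000000

Answer: 1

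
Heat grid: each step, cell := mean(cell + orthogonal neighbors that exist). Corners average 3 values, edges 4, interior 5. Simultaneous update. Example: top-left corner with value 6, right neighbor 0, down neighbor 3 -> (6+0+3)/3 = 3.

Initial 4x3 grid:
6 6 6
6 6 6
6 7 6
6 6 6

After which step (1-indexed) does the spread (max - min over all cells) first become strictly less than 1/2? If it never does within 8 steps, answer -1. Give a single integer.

Answer: 1

Derivation:
Step 1: max=25/4, min=6, spread=1/4
  -> spread < 1/2 first at step 1
Step 2: max=623/100, min=6, spread=23/100
Step 3: max=29611/4800, min=2413/400, spread=131/960
Step 4: max=265751/43200, min=43591/7200, spread=841/8640
Step 5: max=106222051/17280000, min=8733373/1440000, spread=56863/691200
Step 6: max=954654341/155520000, min=78749543/12960000, spread=386393/6220800
Step 7: max=381641723131/62208000000, min=31524358813/5184000000, spread=26795339/497664000
Step 8: max=22878695714129/3732480000000, min=1893326149667/311040000000, spread=254051069/5971968000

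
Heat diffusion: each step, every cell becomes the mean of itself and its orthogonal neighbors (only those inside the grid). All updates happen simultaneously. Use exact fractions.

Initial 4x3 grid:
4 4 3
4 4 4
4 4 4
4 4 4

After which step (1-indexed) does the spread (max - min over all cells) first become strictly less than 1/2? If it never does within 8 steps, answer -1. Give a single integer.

Answer: 1

Derivation:
Step 1: max=4, min=11/3, spread=1/3
  -> spread < 1/2 first at step 1
Step 2: max=4, min=67/18, spread=5/18
Step 3: max=4, min=823/216, spread=41/216
Step 4: max=4, min=99463/25920, spread=4217/25920
Step 5: max=28721/7200, min=6011651/1555200, spread=38417/311040
Step 6: max=573403/144000, min=362047789/93312000, spread=1903471/18662400
Step 7: max=17164241/4320000, min=21793890911/5598720000, spread=18038617/223948800
Step 8: max=1542273241/388800000, min=1310424617149/335923200000, spread=883978523/13436928000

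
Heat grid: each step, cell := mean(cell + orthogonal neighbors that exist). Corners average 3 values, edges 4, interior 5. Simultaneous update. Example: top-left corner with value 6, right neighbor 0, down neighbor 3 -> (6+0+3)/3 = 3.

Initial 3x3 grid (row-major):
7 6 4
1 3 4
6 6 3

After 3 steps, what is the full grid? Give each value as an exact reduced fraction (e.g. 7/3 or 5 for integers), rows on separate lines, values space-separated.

After step 1:
  14/3 5 14/3
  17/4 4 7/2
  13/3 9/2 13/3
After step 2:
  167/36 55/12 79/18
  69/16 17/4 33/8
  157/36 103/24 37/9
After step 3:
  1949/432 643/144 943/216
  281/64 69/16 135/32
  1867/432 1225/288 451/108

Answer: 1949/432 643/144 943/216
281/64 69/16 135/32
1867/432 1225/288 451/108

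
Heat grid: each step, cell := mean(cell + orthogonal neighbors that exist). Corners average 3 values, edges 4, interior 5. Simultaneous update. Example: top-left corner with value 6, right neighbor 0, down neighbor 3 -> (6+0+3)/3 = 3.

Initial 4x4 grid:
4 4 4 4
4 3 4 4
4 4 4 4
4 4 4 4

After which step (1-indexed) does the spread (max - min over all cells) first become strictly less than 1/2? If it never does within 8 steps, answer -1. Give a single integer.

Answer: 1

Derivation:
Step 1: max=4, min=15/4, spread=1/4
  -> spread < 1/2 first at step 1
Step 2: max=4, min=189/50, spread=11/50
Step 3: max=4, min=9233/2400, spread=367/2400
Step 4: max=2387/600, min=41629/10800, spread=1337/10800
Step 5: max=71531/18000, min=1254331/324000, spread=33227/324000
Step 6: max=427951/108000, min=37665673/9720000, spread=849917/9720000
Step 7: max=6411467/1620000, min=1132685653/291600000, spread=21378407/291600000
Step 8: max=1920311657/486000000, min=34025537629/8748000000, spread=540072197/8748000000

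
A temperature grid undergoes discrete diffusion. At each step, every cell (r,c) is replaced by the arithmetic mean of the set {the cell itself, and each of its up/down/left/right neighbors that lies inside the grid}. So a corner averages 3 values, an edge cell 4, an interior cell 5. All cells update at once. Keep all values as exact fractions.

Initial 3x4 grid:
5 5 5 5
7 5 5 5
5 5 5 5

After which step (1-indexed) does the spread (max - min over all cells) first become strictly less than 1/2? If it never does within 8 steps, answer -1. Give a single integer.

Step 1: max=17/3, min=5, spread=2/3
Step 2: max=667/120, min=5, spread=67/120
Step 3: max=5837/1080, min=5, spread=437/1080
  -> spread < 1/2 first at step 3
Step 4: max=2317531/432000, min=2509/500, spread=29951/86400
Step 5: max=20655821/3888000, min=17033/3375, spread=206761/777600
Step 6: max=8232195571/1555200000, min=13665671/2700000, spread=14430763/62208000
Step 7: max=491667741689/93312000000, min=1097652727/216000000, spread=139854109/746496000
Step 8: max=29416071890251/5598720000000, min=99051228977/19440000000, spread=7114543559/44789760000

Answer: 3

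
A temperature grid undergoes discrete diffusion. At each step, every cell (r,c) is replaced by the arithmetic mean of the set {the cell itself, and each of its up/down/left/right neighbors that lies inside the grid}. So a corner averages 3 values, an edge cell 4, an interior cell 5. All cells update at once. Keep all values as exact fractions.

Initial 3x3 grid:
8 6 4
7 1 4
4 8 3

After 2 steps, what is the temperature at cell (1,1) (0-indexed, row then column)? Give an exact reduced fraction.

Answer: 439/100

Derivation:
Step 1: cell (1,1) = 26/5
Step 2: cell (1,1) = 439/100
Full grid after step 2:
  67/12 1297/240 149/36
  353/60 439/100 67/15
  46/9 77/15 4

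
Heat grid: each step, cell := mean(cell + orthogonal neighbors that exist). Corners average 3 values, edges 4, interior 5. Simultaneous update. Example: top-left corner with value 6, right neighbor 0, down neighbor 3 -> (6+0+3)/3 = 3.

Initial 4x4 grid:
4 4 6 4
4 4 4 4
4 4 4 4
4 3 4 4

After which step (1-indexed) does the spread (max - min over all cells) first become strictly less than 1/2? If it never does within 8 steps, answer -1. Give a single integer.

Step 1: max=14/3, min=11/3, spread=1
Step 2: max=271/60, min=449/120, spread=31/40
Step 3: max=2371/540, min=4109/1080, spread=211/360
Step 4: max=69841/16200, min=124559/32400, spread=5041/10800
  -> spread < 1/2 first at step 4
Step 5: max=2078377/486000, min=3766421/972000, spread=130111/324000
Step 6: max=30884537/7290000, min=22754161/5832000, spread=3255781/9720000
Step 7: max=1840957021/437400000, min=3434832989/874800000, spread=82360351/291600000
Step 8: max=13725236839/3280500000, min=103578161249/26244000000, spread=2074577821/8748000000

Answer: 4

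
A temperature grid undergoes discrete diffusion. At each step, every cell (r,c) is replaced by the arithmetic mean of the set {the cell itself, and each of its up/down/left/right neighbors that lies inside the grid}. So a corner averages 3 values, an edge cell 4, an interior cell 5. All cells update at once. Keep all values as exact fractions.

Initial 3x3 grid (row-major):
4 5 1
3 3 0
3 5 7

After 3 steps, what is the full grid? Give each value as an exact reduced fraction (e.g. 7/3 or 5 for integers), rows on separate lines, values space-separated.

Answer: 1217/360 15203/4800 263/90
51209/14400 20233/6000 15353/4800
8047/2160 26617/7200 2539/720

Derivation:
After step 1:
  4 13/4 2
  13/4 16/5 11/4
  11/3 9/2 4
After step 2:
  7/2 249/80 8/3
  847/240 339/100 239/80
  137/36 461/120 15/4
After step 3:
  1217/360 15203/4800 263/90
  51209/14400 20233/6000 15353/4800
  8047/2160 26617/7200 2539/720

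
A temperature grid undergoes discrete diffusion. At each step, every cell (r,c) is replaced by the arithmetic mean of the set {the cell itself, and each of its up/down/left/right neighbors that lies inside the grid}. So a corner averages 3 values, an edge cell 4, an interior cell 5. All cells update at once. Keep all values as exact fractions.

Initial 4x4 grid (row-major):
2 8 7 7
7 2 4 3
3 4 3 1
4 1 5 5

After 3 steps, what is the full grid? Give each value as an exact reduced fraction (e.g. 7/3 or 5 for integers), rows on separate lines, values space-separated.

After step 1:
  17/3 19/4 13/2 17/3
  7/2 5 19/5 15/4
  9/2 13/5 17/5 3
  8/3 7/2 7/2 11/3
After step 2:
  167/36 263/48 1243/240 191/36
  14/3 393/100 449/100 973/240
  199/60 19/5 163/50 829/240
  32/9 46/15 211/60 61/18
After step 3:
  2129/432 34609/7200 36817/7200 2617/540
  14897/3600 26839/6000 3137/750 31147/7200
  2761/720 1303/375 889/240 25483/7200
  1789/540 2509/720 11909/3600 7459/2160

Answer: 2129/432 34609/7200 36817/7200 2617/540
14897/3600 26839/6000 3137/750 31147/7200
2761/720 1303/375 889/240 25483/7200
1789/540 2509/720 11909/3600 7459/2160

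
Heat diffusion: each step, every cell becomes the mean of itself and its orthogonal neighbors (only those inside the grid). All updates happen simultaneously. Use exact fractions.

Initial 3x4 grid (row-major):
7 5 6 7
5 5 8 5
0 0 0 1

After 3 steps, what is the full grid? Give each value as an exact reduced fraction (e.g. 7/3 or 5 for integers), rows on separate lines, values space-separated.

After step 1:
  17/3 23/4 13/2 6
  17/4 23/5 24/5 21/4
  5/3 5/4 9/4 2
After step 2:
  47/9 1351/240 461/80 71/12
  971/240 413/100 117/25 361/80
  43/18 293/120 103/40 19/6
After step 3:
  5363/1080 37339/7200 13193/2400 1943/360
  56833/14400 3139/750 1083/250 21931/4800
  6391/2160 5191/1800 3859/1200 2461/720

Answer: 5363/1080 37339/7200 13193/2400 1943/360
56833/14400 3139/750 1083/250 21931/4800
6391/2160 5191/1800 3859/1200 2461/720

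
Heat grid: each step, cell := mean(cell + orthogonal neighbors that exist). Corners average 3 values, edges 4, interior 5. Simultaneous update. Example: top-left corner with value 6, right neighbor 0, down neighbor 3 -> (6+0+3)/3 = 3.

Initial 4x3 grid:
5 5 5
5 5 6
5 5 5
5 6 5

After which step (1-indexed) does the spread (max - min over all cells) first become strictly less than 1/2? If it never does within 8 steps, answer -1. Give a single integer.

Step 1: max=16/3, min=5, spread=1/3
  -> spread < 1/2 first at step 1
Step 2: max=1267/240, min=5, spread=67/240
Step 3: max=11387/2160, min=911/180, spread=91/432
Step 4: max=680323/129600, min=27457/5400, spread=4271/25920
Step 5: max=40708997/7776000, min=61289/12000, spread=39749/311040
Step 6: max=2436698023/466560000, min=12446419/2430000, spread=1879423/18662400
Step 7: max=145925911157/27993600000, min=2993879959/583200000, spread=3551477/44789760
Step 8: max=8742435076063/1679616000000, min=14994151213/2916000000, spread=846431819/13436928000

Answer: 1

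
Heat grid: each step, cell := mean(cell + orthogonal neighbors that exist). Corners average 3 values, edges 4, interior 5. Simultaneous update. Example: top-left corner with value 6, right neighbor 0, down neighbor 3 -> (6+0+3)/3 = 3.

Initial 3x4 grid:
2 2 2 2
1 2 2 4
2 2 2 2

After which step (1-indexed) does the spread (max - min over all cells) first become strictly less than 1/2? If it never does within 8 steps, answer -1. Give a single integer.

Answer: 5

Derivation:
Step 1: max=8/3, min=5/3, spread=1
Step 2: max=307/120, min=413/240, spread=67/80
Step 3: max=2597/1080, min=3883/2160, spread=437/720
Step 4: max=1017643/432000, min=1586021/864000, spread=29951/57600
Step 5: max=8900813/3888000, min=14700211/7776000, spread=206761/518400
  -> spread < 1/2 first at step 5
Step 6: max=3518882323/1555200000, min=5955457421/3110400000, spread=14430763/41472000
Step 7: max=207918752657/93312000000, min=363392214439/186624000000, spread=139854109/497664000
Step 8: max=12353334917563/5598720000000, min=22038716000501/11197440000000, spread=7114543559/29859840000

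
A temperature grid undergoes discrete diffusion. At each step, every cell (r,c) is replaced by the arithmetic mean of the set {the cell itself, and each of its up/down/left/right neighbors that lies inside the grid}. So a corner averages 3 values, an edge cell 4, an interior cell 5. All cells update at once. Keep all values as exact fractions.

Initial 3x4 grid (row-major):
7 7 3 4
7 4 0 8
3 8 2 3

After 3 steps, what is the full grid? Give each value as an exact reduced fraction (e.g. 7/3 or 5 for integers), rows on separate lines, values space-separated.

After step 1:
  7 21/4 7/2 5
  21/4 26/5 17/5 15/4
  6 17/4 13/4 13/3
After step 2:
  35/6 419/80 343/80 49/12
  469/80 467/100 191/50 989/240
  31/6 187/40 457/120 34/9
After step 3:
  254/45 12017/2400 10457/2400 1499/360
  8613/1600 4853/1000 1553/375 56887/14400
  3769/720 229/50 14473/3600 8429/2160

Answer: 254/45 12017/2400 10457/2400 1499/360
8613/1600 4853/1000 1553/375 56887/14400
3769/720 229/50 14473/3600 8429/2160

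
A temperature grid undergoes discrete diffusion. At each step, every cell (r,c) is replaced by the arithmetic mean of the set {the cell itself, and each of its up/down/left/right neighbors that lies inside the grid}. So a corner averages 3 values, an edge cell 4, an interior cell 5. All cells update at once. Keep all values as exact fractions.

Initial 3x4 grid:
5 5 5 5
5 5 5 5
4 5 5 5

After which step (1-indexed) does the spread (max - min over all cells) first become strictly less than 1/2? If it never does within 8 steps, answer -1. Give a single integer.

Answer: 1

Derivation:
Step 1: max=5, min=14/3, spread=1/3
  -> spread < 1/2 first at step 1
Step 2: max=5, min=85/18, spread=5/18
Step 3: max=5, min=1039/216, spread=41/216
Step 4: max=5, min=125383/25920, spread=4217/25920
Step 5: max=35921/7200, min=7566851/1555200, spread=38417/311040
Step 6: max=717403/144000, min=455359789/93312000, spread=1903471/18662400
Step 7: max=21484241/4320000, min=27392610911/5598720000, spread=18038617/223948800
Step 8: max=1931073241/388800000, min=1646347817149/335923200000, spread=883978523/13436928000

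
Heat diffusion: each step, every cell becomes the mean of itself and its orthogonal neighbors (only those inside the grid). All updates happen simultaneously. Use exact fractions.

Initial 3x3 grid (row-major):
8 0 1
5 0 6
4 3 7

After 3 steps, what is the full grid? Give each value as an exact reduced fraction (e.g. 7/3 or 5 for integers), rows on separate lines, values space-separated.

After step 1:
  13/3 9/4 7/3
  17/4 14/5 7/2
  4 7/2 16/3
After step 2:
  65/18 703/240 97/36
  923/240 163/50 419/120
  47/12 469/120 37/9
After step 3:
  3739/1080 44981/14400 6563/2160
  52681/14400 3487/1000 24403/7200
  2801/720 27353/7200 518/135

Answer: 3739/1080 44981/14400 6563/2160
52681/14400 3487/1000 24403/7200
2801/720 27353/7200 518/135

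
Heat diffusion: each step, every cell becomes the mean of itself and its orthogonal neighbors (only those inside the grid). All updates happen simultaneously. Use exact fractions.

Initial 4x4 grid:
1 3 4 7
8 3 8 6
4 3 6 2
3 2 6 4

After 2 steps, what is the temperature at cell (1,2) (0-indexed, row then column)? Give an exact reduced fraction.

Answer: 533/100

Derivation:
Step 1: cell (1,2) = 27/5
Step 2: cell (1,2) = 533/100
Full grid after step 2:
  43/12 69/16 1159/240 203/36
  35/8 83/20 533/100 1279/240
  151/40 108/25 23/5 77/16
  11/3 73/20 17/4 13/3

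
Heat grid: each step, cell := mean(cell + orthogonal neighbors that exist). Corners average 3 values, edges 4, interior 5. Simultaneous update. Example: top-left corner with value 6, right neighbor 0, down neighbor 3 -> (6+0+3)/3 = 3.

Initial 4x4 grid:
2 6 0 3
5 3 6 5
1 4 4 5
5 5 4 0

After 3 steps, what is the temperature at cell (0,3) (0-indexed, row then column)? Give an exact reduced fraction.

Answer: 7591/2160

Derivation:
Step 1: cell (0,3) = 8/3
Step 2: cell (0,3) = 67/18
Step 3: cell (0,3) = 7591/2160
Full grid after step 3:
  1997/540 6227/1800 1361/360 7591/2160
  6317/1800 1484/375 21901/6000 5621/1440
  6967/1800 22123/6000 999/250 8707/2400
  7969/2160 28303/7200 8677/2400 221/60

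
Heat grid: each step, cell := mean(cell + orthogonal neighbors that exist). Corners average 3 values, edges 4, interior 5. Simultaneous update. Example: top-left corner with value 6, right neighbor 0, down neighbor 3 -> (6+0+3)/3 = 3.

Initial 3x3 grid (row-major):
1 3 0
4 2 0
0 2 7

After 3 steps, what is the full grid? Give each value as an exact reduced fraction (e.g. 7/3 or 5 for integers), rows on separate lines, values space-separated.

Answer: 4297/2160 13477/7200 443/240
30179/14400 12823/6000 3381/1600
817/360 11293/4800 109/45

Derivation:
After step 1:
  8/3 3/2 1
  7/4 11/5 9/4
  2 11/4 3
After step 2:
  71/36 221/120 19/12
  517/240 209/100 169/80
  13/6 199/80 8/3
After step 3:
  4297/2160 13477/7200 443/240
  30179/14400 12823/6000 3381/1600
  817/360 11293/4800 109/45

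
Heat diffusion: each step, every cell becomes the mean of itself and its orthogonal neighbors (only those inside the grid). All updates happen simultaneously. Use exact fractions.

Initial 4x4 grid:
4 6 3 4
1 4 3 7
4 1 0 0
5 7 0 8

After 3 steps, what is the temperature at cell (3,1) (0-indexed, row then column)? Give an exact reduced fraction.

Step 1: cell (3,1) = 13/4
Step 2: cell (3,1) = 233/60
Step 3: cell (3,1) = 1159/360
Full grid after step 3:
  1529/432 26911/7200 26647/7200 4307/1080
  3137/900 19027/6000 10349/3000 24307/7200
  593/180 991/300 16579/6000 23179/7200
  2033/540 1159/360 5791/1800 6253/2160

Answer: 1159/360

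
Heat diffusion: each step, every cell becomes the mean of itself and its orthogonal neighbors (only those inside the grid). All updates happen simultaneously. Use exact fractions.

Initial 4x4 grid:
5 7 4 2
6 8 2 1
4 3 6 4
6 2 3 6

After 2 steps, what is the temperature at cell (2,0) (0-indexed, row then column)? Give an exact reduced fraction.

Step 1: cell (2,0) = 19/4
Step 2: cell (2,0) = 191/40
Full grid after step 2:
  71/12 419/80 977/240 25/9
  217/40 103/20 19/5 391/120
  191/40 433/100 209/50 433/120
  49/12 327/80 941/240 77/18

Answer: 191/40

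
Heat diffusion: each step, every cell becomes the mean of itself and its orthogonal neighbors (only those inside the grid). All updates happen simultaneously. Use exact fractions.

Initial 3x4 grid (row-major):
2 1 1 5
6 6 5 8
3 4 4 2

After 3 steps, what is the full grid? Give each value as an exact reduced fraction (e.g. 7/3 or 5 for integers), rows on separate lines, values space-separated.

After step 1:
  3 5/2 3 14/3
  17/4 22/5 24/5 5
  13/3 17/4 15/4 14/3
After step 2:
  13/4 129/40 449/120 38/9
  959/240 101/25 419/100 287/60
  77/18 251/60 131/30 161/36
After step 3:
  2513/720 4277/1200 13841/3600 4589/1080
  56029/14400 23561/6000 12673/3000 15901/3600
  8969/2160 15181/3600 15491/3600 613/135

Answer: 2513/720 4277/1200 13841/3600 4589/1080
56029/14400 23561/6000 12673/3000 15901/3600
8969/2160 15181/3600 15491/3600 613/135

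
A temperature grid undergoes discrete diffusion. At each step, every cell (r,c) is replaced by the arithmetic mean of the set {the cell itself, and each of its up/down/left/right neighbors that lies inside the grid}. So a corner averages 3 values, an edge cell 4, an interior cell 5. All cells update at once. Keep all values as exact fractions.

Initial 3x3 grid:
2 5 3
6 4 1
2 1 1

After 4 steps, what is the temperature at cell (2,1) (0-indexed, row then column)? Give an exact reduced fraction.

Step 1: cell (2,1) = 2
Step 2: cell (2,1) = 47/20
Step 3: cell (2,1) = 2959/1200
Step 4: cell (2,1) = 189223/72000
Full grid after step 4:
  55091/16200 1387963/432000 126151/43200
  1380463/432000 1044037/360000 254339/96000
  20771/7200 189223/72000 34267/14400

Answer: 189223/72000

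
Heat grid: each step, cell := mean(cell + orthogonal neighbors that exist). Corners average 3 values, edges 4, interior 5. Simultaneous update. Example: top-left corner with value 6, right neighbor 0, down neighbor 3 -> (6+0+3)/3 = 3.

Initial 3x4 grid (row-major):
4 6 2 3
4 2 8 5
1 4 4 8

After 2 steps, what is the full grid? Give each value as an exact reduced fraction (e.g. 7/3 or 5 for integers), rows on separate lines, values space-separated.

Answer: 131/36 1063/240 947/240 169/36
913/240 18/5 103/20 24/5
17/6 331/80 1117/240 53/9

Derivation:
After step 1:
  14/3 7/2 19/4 10/3
  11/4 24/5 21/5 6
  3 11/4 6 17/3
After step 2:
  131/36 1063/240 947/240 169/36
  913/240 18/5 103/20 24/5
  17/6 331/80 1117/240 53/9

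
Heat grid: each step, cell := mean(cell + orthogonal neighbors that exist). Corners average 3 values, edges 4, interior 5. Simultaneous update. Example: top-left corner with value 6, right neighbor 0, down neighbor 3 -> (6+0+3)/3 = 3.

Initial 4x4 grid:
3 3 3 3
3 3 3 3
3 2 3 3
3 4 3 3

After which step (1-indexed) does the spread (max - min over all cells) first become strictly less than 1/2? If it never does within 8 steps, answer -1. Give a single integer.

Step 1: max=10/3, min=11/4, spread=7/12
Step 2: max=151/48, min=287/100, spread=331/1200
  -> spread < 1/2 first at step 2
Step 3: max=331/108, min=1167/400, spread=1591/10800
Step 4: max=655727/216000, min=8483/2880, spread=9751/108000
Step 5: max=6521983/2160000, min=42533/14400, spread=142033/2160000
Step 6: max=58515473/19440000, min=5330131/1800000, spread=4750291/97200000
Step 7: max=5841185071/1944000000, min=575998267/194400000, spread=9022489/216000000
Step 8: max=52508361161/17496000000, min=1923063553/648000000, spread=58564523/1749600000

Answer: 2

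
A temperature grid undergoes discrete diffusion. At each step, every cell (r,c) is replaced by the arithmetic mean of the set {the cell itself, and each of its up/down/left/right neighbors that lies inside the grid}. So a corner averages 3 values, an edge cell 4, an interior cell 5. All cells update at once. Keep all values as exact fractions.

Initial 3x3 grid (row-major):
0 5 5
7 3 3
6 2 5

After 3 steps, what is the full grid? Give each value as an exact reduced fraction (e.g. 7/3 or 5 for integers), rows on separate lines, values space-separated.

After step 1:
  4 13/4 13/3
  4 4 4
  5 4 10/3
After step 2:
  15/4 187/48 139/36
  17/4 77/20 47/12
  13/3 49/12 34/9
After step 3:
  571/144 11057/2880 1681/432
  971/240 4799/1200 2773/720
  38/9 361/90 106/27

Answer: 571/144 11057/2880 1681/432
971/240 4799/1200 2773/720
38/9 361/90 106/27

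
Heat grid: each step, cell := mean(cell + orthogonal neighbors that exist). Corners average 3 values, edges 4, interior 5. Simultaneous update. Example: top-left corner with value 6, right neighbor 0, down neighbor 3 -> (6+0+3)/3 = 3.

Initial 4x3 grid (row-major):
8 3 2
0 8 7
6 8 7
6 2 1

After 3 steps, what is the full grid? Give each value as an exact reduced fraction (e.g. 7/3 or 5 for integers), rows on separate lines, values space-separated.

Answer: 10207/2160 72173/14400 99/20
18557/3600 15311/3000 12763/2400
4523/900 5237/1000 36509/7200
10507/2160 22771/4800 647/135

Derivation:
After step 1:
  11/3 21/4 4
  11/2 26/5 6
  5 31/5 23/4
  14/3 17/4 10/3
After step 2:
  173/36 1087/240 61/12
  581/120 563/100 419/80
  641/120 132/25 1277/240
  167/36 369/80 40/9
After step 3:
  10207/2160 72173/14400 99/20
  18557/3600 15311/3000 12763/2400
  4523/900 5237/1000 36509/7200
  10507/2160 22771/4800 647/135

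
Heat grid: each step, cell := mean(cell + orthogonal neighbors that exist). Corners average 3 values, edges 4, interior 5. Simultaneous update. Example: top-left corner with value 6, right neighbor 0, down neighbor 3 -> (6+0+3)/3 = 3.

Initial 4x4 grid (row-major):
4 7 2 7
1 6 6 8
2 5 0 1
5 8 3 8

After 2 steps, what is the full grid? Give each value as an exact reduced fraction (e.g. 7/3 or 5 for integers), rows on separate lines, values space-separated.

After step 1:
  4 19/4 11/2 17/3
  13/4 5 22/5 11/2
  13/4 21/5 3 17/4
  5 21/4 19/4 4
After step 2:
  4 77/16 1219/240 50/9
  31/8 108/25 117/25 1189/240
  157/40 207/50 103/25 67/16
  9/2 24/5 17/4 13/3

Answer: 4 77/16 1219/240 50/9
31/8 108/25 117/25 1189/240
157/40 207/50 103/25 67/16
9/2 24/5 17/4 13/3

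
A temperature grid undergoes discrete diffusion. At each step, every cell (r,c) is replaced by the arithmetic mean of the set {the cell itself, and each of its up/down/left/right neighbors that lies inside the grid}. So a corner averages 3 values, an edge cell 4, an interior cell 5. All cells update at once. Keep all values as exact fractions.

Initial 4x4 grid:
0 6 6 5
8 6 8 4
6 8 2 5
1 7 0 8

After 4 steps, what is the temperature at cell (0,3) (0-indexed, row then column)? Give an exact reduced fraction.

Answer: 728/135

Derivation:
Step 1: cell (0,3) = 5
Step 2: cell (0,3) = 67/12
Step 3: cell (0,3) = 239/45
Step 4: cell (0,3) = 728/135
Full grid after step 4:
  172121/32400 1177303/216000 128807/24000 728/135
  1164823/216000 96127/18000 20129/3750 373531/72000
  1119199/216000 116837/22500 448993/90000 1063097/216000
  40637/8100 1053529/216000 1023617/216000 150283/32400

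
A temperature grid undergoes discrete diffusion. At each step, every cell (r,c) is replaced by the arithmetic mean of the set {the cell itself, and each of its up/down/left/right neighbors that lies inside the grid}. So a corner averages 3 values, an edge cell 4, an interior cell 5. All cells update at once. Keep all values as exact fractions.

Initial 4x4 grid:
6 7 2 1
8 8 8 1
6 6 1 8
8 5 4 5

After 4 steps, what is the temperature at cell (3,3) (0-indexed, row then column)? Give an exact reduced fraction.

Answer: 299101/64800

Derivation:
Step 1: cell (3,3) = 17/3
Step 2: cell (3,3) = 79/18
Step 3: cell (3,3) = 10339/2160
Step 4: cell (3,3) = 299101/64800
Full grid after step 4:
  134837/21600 413953/72000 198943/43200 134479/32400
  231179/36000 113461/20000 443701/90000 179203/43200
  664201/108000 104657/18000 877159/180000 993199/216000
  39371/6480 74747/13500 138083/27000 299101/64800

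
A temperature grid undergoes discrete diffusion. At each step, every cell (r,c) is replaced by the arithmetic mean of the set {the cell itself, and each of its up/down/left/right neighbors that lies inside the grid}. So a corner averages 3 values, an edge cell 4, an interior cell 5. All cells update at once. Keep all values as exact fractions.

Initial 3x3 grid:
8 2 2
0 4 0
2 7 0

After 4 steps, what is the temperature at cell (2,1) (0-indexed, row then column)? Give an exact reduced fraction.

Step 1: cell (2,1) = 13/4
Step 2: cell (2,1) = 671/240
Step 3: cell (2,1) = 40957/14400
Step 4: cell (2,1) = 2373479/864000
Full grid after step 4:
  201581/64800 603151/216000 165281/64800
  1316677/432000 112897/40000 1061177/432000
  131479/43200 2373479/864000 328237/129600

Answer: 2373479/864000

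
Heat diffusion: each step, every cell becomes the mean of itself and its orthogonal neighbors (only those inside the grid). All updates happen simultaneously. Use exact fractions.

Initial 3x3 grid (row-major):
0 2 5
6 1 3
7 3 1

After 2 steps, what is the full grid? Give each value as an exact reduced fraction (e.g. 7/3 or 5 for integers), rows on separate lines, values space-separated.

Answer: 49/18 11/4 47/18
29/8 14/5 67/24
71/18 41/12 47/18

Derivation:
After step 1:
  8/3 2 10/3
  7/2 3 5/2
  16/3 3 7/3
After step 2:
  49/18 11/4 47/18
  29/8 14/5 67/24
  71/18 41/12 47/18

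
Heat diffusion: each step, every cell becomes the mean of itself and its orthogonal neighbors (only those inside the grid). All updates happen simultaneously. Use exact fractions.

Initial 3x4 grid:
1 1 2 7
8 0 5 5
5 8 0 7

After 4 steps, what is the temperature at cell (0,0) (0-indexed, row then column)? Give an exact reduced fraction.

Answer: 13493/4050

Derivation:
Step 1: cell (0,0) = 10/3
Step 2: cell (0,0) = 47/18
Step 3: cell (0,0) = 7409/2160
Step 4: cell (0,0) = 13493/4050
Full grid after step 4:
  13493/4050 760811/216000 773611/216000 267883/64800
  1700227/432000 653933/180000 184027/45000 223219/54000
  1649/400 308437/72000 295537/72000 96311/21600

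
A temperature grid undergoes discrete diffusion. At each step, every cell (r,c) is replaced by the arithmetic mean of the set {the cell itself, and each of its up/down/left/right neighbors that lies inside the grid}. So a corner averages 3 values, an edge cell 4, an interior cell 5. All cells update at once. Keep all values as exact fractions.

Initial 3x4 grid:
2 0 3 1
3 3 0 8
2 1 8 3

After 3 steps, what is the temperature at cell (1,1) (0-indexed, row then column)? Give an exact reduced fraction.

Step 1: cell (1,1) = 7/5
Step 2: cell (1,1) = 69/25
Step 3: cell (1,1) = 3361/1500
Full grid after step 3:
  1967/1080 1033/450 1439/600 199/60
  16873/7200 3361/1500 10147/3000 6197/1800
  211/90 1221/400 12109/3600 4627/1080

Answer: 3361/1500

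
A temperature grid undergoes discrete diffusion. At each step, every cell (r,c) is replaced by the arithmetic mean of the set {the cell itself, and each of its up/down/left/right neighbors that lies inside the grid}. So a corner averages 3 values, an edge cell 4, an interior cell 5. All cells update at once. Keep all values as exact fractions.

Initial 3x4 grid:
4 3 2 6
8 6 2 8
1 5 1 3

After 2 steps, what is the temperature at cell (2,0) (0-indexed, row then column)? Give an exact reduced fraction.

Step 1: cell (2,0) = 14/3
Step 2: cell (2,0) = 38/9
Full grid after step 2:
  9/2 21/5 121/30 40/9
  1153/240 407/100 387/100 1073/240
  38/9 58/15 69/20 23/6

Answer: 38/9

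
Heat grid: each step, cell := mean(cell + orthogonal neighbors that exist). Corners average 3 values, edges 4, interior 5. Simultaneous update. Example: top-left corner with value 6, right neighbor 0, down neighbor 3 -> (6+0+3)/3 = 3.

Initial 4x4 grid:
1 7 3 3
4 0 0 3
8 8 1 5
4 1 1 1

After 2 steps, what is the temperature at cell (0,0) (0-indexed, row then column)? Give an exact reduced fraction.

Step 1: cell (0,0) = 4
Step 2: cell (0,0) = 10/3
Full grid after step 2:
  10/3 69/20 13/5 3
  341/80 74/25 71/25 193/80
  1031/240 199/50 23/10 127/48
  83/18 373/120 59/24 35/18

Answer: 10/3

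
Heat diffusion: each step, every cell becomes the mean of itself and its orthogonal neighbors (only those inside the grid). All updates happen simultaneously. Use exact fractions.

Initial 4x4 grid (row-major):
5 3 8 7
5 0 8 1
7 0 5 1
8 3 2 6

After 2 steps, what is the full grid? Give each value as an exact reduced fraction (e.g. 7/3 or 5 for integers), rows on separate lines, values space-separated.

Answer: 151/36 541/120 607/120 193/36
1007/240 377/100 431/100 517/120
73/16 353/100 357/100 137/40
19/4 65/16 269/80 41/12

Derivation:
After step 1:
  13/3 4 13/2 16/3
  17/4 16/5 22/5 17/4
  5 3 16/5 13/4
  6 13/4 4 3
After step 2:
  151/36 541/120 607/120 193/36
  1007/240 377/100 431/100 517/120
  73/16 353/100 357/100 137/40
  19/4 65/16 269/80 41/12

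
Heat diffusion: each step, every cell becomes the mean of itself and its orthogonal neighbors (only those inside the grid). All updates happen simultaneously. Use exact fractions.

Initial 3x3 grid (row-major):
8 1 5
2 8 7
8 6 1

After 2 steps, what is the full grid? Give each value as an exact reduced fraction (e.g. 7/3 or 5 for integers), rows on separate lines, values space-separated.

After step 1:
  11/3 11/2 13/3
  13/2 24/5 21/4
  16/3 23/4 14/3
After step 2:
  47/9 183/40 181/36
  203/40 139/25 381/80
  211/36 411/80 47/9

Answer: 47/9 183/40 181/36
203/40 139/25 381/80
211/36 411/80 47/9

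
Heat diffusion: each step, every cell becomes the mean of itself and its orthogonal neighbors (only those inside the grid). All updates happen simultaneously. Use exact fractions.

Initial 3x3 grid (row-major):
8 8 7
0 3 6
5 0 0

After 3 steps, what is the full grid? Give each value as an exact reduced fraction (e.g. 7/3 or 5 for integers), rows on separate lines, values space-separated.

After step 1:
  16/3 13/2 7
  4 17/5 4
  5/3 2 2
After step 2:
  95/18 667/120 35/6
  18/5 199/50 41/10
  23/9 34/15 8/3
After step 3:
  5197/1080 37169/7200 1859/360
  289/75 3901/1000 829/200
  379/135 5161/1800 271/90

Answer: 5197/1080 37169/7200 1859/360
289/75 3901/1000 829/200
379/135 5161/1800 271/90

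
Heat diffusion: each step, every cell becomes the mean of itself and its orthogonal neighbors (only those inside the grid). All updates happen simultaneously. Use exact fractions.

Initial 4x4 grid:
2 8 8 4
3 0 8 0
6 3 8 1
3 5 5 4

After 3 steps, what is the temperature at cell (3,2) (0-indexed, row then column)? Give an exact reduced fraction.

Step 1: cell (3,2) = 11/2
Step 2: cell (3,2) = 107/24
Step 3: cell (3,2) = 7973/1800
Full grid after step 3:
  2291/540 4087/900 1483/300 91/20
  7079/1800 6671/1500 451/100 322/75
  7267/1800 6481/1500 6587/1500 1817/450
  2281/540 7897/1800 7973/1800 439/108

Answer: 7973/1800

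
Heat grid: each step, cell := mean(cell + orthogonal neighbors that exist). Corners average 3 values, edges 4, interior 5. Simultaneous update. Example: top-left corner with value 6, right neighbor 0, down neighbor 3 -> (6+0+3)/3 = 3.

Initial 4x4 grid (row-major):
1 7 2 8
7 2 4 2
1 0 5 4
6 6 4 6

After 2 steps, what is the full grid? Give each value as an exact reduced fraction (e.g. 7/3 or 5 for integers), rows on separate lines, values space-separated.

After step 1:
  5 3 21/4 4
  11/4 4 3 9/2
  7/2 14/5 17/5 17/4
  13/3 4 21/4 14/3
After step 2:
  43/12 69/16 61/16 55/12
  61/16 311/100 403/100 63/16
  803/240 177/50 187/50 1009/240
  71/18 983/240 1039/240 85/18

Answer: 43/12 69/16 61/16 55/12
61/16 311/100 403/100 63/16
803/240 177/50 187/50 1009/240
71/18 983/240 1039/240 85/18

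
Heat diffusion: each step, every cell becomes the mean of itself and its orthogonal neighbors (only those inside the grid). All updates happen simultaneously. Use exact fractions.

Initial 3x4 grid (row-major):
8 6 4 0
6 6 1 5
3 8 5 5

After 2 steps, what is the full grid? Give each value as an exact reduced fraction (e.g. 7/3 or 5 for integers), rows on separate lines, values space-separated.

Answer: 221/36 1249/240 319/80 17/6
1409/240 537/100 397/100 299/80
203/36 1279/240 389/80 25/6

Derivation:
After step 1:
  20/3 6 11/4 3
  23/4 27/5 21/5 11/4
  17/3 11/2 19/4 5
After step 2:
  221/36 1249/240 319/80 17/6
  1409/240 537/100 397/100 299/80
  203/36 1279/240 389/80 25/6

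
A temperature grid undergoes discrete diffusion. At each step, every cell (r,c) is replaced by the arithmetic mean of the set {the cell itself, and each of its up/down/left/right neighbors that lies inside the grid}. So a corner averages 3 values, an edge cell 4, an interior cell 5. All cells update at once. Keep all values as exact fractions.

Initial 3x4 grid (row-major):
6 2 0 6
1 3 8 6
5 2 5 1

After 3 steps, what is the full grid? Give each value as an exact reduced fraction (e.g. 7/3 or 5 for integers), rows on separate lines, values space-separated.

After step 1:
  3 11/4 4 4
  15/4 16/5 22/5 21/4
  8/3 15/4 4 4
After step 2:
  19/6 259/80 303/80 53/12
  757/240 357/100 417/100 353/80
  61/18 817/240 323/80 53/12
After step 3:
  1147/360 8257/2400 9367/2400 757/180
  47807/14400 21043/6000 7991/2000 20899/4800
  3581/1080 25921/7200 9617/2400 193/45

Answer: 1147/360 8257/2400 9367/2400 757/180
47807/14400 21043/6000 7991/2000 20899/4800
3581/1080 25921/7200 9617/2400 193/45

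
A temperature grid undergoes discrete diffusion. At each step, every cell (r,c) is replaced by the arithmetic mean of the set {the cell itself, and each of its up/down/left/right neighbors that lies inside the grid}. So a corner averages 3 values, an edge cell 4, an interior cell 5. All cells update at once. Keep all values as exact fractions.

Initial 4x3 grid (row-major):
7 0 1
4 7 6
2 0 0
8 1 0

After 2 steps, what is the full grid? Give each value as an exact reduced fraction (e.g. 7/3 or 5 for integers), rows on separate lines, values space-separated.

Answer: 149/36 263/80 115/36
467/120 353/100 161/60
85/24 253/100 11/6
113/36 33/16 49/36

Derivation:
After step 1:
  11/3 15/4 7/3
  5 17/5 7/2
  7/2 2 3/2
  11/3 9/4 1/3
After step 2:
  149/36 263/80 115/36
  467/120 353/100 161/60
  85/24 253/100 11/6
  113/36 33/16 49/36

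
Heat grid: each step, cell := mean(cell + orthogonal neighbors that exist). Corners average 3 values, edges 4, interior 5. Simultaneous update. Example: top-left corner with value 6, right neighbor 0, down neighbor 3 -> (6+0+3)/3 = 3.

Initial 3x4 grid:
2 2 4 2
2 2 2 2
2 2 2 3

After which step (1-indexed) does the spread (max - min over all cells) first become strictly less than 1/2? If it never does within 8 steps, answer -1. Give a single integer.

Answer: 3

Derivation:
Step 1: max=8/3, min=2, spread=2/3
Step 2: max=151/60, min=2, spread=31/60
Step 3: max=5329/2160, min=97/48, spread=241/540
  -> spread < 1/2 first at step 3
Step 4: max=311363/129600, min=14951/7200, spread=8449/25920
Step 5: max=18486757/7776000, min=453977/216000, spread=428717/1555200
Step 6: max=1094626943/466560000, min=13817819/6480000, spread=3989759/18662400
Step 7: max=65145628837/27993600000, min=418211273/194400000, spread=196928221/1119744000
Step 8: max=3878860854383/1679616000000, min=12649533191/5832000000, spread=1886362363/13436928000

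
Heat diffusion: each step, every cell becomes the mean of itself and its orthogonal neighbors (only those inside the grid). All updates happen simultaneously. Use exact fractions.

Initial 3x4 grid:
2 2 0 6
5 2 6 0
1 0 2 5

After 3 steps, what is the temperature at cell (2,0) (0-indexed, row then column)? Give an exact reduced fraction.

Step 1: cell (2,0) = 2
Step 2: cell (2,0) = 23/12
Step 3: cell (2,0) = 83/36
Full grid after step 3:
  185/72 563/240 229/80 391/144
  357/160 13/5 593/240 8909/2880
  83/36 171/80 1991/720 1171/432

Answer: 83/36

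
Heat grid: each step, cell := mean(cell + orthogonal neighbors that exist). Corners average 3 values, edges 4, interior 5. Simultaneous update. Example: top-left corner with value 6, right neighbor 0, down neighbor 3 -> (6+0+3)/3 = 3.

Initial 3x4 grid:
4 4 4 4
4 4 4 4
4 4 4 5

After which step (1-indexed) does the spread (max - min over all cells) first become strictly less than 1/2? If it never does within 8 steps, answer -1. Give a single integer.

Answer: 1

Derivation:
Step 1: max=13/3, min=4, spread=1/3
  -> spread < 1/2 first at step 1
Step 2: max=77/18, min=4, spread=5/18
Step 3: max=905/216, min=4, spread=41/216
Step 4: max=107897/25920, min=4, spread=4217/25920
Step 5: max=6429949/1555200, min=28879/7200, spread=38417/311040
Step 6: max=384448211/93312000, min=578597/144000, spread=1903471/18662400
Step 7: max=22995869089/5598720000, min=17395759/4320000, spread=18038617/223948800
Step 8: max=1376960982851/335923200000, min=1568126759/388800000, spread=883978523/13436928000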